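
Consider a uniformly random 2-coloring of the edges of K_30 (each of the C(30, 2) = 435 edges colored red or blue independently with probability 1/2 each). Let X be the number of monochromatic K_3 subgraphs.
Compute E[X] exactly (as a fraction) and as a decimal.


Let X = Σ_S X_S over the C(30, 3) = 4060 subsets S of size 3, where X_S = 1 if the K_3 on S is monochromatic.
For a fixed S, the K_3 on S has C(3, 2) = 3 edges. P[all 3 edges red] = (1/2)^3, and likewise for blue, so P[monochromatic] = 2·(1/2)^3 = 2^{1 − 3} = 1/4.
By linearity of expectation: E[X] = C(30, 3) · 2^{1 − 3} = 4060 · 1/4 = 1015.
Numerically: E[X] ≈ 1015.00000.

E[X] = C(30,3)·2^(1−C(3,2)) = 1015 ≈ 1015.00000.


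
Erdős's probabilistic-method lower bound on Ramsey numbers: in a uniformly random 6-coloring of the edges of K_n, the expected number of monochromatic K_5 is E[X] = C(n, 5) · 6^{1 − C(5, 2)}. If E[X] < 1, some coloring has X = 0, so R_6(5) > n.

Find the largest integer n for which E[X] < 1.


We need C(n, 5) · 6^{1 − 10} < 1, i.e. C(n, 5) < 6^{10 − 1} = 10077696.
Check values of n near the boundary:
  n = 66: C(66, 5) = 8936928; 8936928 < 10077696? YES
  n = 67: C(67, 5) = 9657648; 9657648 < 10077696? YES
  n = 68: C(68, 5) = 10424128; 10424128 < 10077696? NO
  n = 69: C(69, 5) = 11238513; 11238513 < 10077696? NO
  n = 70: C(70, 5) = 12103014; 12103014 < 10077696? NO
The largest n with C(n, 5) < 10077696 is n = 67 (where E[X] = 67067/69984 ≈ 0.95832). Hence R_6(5) > 67, i.e. R_6(5) ≥ 68.

Largest n = 67; hence R_6(5) > 67.


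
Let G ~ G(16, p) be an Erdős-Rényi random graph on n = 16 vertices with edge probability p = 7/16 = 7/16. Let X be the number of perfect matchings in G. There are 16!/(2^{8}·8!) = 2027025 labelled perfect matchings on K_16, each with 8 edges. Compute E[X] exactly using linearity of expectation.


K_16 has 16!/(2^{8}·8!) = 2027025 labelled perfect matchings.
For each such perfect matching H, let X_H = 1 if all 8 edges of H are present in G. Then P[X_H = 1] = p^{8} = (7/16)^{8} = 5764801/4294967296.
By linearity of expectation: E[X] = Σ_H E[X_H] = 2027025 · p^{8} = 2027025 · 5764801/4294967296 = 11685395747025/4294967296.
Numerically: E[X] ≈ 2720.72.

E[X] = 2027025 · (7/16)^{8} = 11685395747025/4294967296 ≈ 2720.72.


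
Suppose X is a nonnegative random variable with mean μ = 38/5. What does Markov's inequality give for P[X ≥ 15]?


μ = E[X] = 38/5, a = 15.
Markov: P[X ≥ 15] ≤ μ/a = (38/5)/15 = 38/75.
Numerically: ≈ 0.50667.
(Since a = 15 > μ = 7.60000, the bound 38/75 is < 1 and informative.)

P[X ≥ 15] ≤ 38/75 ≈ 0.50667.


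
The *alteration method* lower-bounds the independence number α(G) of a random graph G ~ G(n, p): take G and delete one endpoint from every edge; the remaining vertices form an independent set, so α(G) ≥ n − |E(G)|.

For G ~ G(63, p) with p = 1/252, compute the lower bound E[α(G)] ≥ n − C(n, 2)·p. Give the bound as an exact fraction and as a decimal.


E[|E(G)|] = C(63, 2)·p = 1953 · (1/252) = 31/4.
E[α(G)] ≥ n − E[|E(G)|] = 63 − 31/4 = 221/4.
Numerically: ≈ 55.250.
(This is only a lower bound; the true E[α(G)] may be larger.)

E[α(G)] ≥ 221/4 ≈ 55.250.


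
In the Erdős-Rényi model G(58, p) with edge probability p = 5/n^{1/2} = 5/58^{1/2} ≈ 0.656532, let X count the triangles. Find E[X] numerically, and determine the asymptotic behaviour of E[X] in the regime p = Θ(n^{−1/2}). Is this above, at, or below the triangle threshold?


Number of potential triangles: C(58, 3) = 30856.
Each occurs with probability p³ ≈ (0.656532)³ ≈ 2.82988002e-01.
By linearity: E[X] = C(58, 3)·p³ ≈ 30856 · 2.82988002e-01 ≈ 8731.877785.
Since α = 1/2 < 1, p = c/n^{1/2} ≫ 1/n is above the triangle threshold p ~ 1/n. Asymptotically E[X] ~ (c³/6)·n^{3(1−α)} = (5³/6)·n^{1.5} → ∞; triangles are abundant w.h.p.

E[X] ≈ 8731.877785; in regime p = Θ(1/n^{1/2}) E[X] diverges (above the triangle threshold p ~ 1/n).


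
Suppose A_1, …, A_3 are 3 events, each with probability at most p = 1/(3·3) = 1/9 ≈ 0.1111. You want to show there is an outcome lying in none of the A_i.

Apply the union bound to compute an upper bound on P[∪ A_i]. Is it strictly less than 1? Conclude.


Union bound: P[∪_{i=1}^{3} A_i] ≤ Σ_i P[A_i] ≤ 3·p = 3·(1/9) = 1/3.
Numerically: 1/3 ≈ 0.3333.
Is 1/3 < 1? YES.
Since P[∪ A_i] ≤ 1/3 < 1, the complement has P[∩ A_i^c] ≥ 1 − 1/3 = 2/3 > 0, so some outcome avoids every A_i.

3·p = 1/3 ≈ 0.3333; existence CERTIFIED by the union bound.


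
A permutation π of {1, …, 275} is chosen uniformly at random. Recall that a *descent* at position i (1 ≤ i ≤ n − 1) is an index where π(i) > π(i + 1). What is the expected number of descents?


Write X = Σ X_I over i = 1, …, 274, with X_I the indicator of one descent.
There are 274 indicators.
For each fixed i, the pair (π(i), π(i+1)) is a uniformly random ordered pair of distinct values from {1, …, 275}; by symmetry P[π(i) > π(i+1)] = 1/2.
By linearity: E[X] = 274 · (1/2) = (275 − 1) · (1/2) = 137 ≈ 137.00000.

E[X] = 137 = 137.00000.


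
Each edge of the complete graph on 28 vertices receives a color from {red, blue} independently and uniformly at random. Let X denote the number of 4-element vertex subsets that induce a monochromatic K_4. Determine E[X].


Let X = Σ_S X_S over the C(28, 4) = 20475 subsets S of size 4, where X_S = 1 if the K_4 on S is monochromatic.
For a fixed S, the K_4 on S has C(4, 2) = 6 edges. P[all 6 edges red] = (1/2)^6, and likewise for blue, so P[monochromatic] = 2·(1/2)^6 = 2^{1 − 6} = 1/32.
By linearity of expectation: E[X] = C(28, 4) · 2^{1 − 6} = 20475 · 1/32 = 20475/32.
Numerically: E[X] ≈ 639.844.

E[X] = C(28,4)·2^(1−C(4,2)) = 20475/32 ≈ 639.844.


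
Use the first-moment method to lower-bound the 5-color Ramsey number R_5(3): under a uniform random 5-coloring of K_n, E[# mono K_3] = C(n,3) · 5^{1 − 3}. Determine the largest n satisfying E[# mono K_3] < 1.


We need C(n, 3) · 5^{1 − 3} < 1, i.e. C(n, 3) < 5^{3 − 1} = 25.
Check values of n near the boundary:
  n = 3: C(3, 3) = 1; 1 < 25? YES
  n = 4: C(4, 3) = 4; 4 < 25? YES
  n = 5: C(5, 3) = 10; 10 < 25? YES
  n = 6: C(6, 3) = 20; 20 < 25? YES
  n = 7: C(7, 3) = 35; 35 < 25? NO
  n = 8: C(8, 3) = 56; 56 < 25? NO
  n = 9: C(9, 3) = 84; 84 < 25? NO
The largest n with C(n, 3) < 25 is n = 6 (where E[X] = 4/5 ≈ 0.80000). Hence R_5(3) > 6, i.e. R_5(3) ≥ 7.

Largest n = 6; hence R_5(3) > 6.


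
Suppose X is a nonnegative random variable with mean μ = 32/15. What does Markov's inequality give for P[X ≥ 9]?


μ = E[X] = 32/15, a = 9.
Markov: P[X ≥ 9] ≤ μ/a = (32/15)/9 = 32/135.
Numerically: ≈ 0.23704.
(Since a = 9 > μ = 2.13333, the bound 32/135 is < 1 and informative.)

P[X ≥ 9] ≤ 32/135 ≈ 0.23704.


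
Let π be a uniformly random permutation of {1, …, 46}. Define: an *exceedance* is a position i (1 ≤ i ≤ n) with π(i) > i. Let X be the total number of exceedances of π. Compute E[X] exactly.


Write X = Σ_{i=1}^{46} X_i, where X_i = 1_{π(i) > i}.
For each fixed i, π(i) is uniform over {1, …, 46} (marginal of a uniform permutation), so P[π(i) > i] = (n − i)/n. Summing: Σ_{i=1}^{46} (n − i)/n = (0 + 1 + … + 45)/46 = 46(46 − 1)/(2·46) = (46 − 1)/2.
Hence E[X] = Σ_{i=1}^{46} (46 − i)/46 = 45/2 ≈ 22.500000.

E[X] = 45/2 = 22.500000.


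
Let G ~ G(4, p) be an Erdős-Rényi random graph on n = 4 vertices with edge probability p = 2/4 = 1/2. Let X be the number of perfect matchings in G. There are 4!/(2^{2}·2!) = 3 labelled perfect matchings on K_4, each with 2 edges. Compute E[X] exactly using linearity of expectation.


K_4 has 4!/(2^{2}·2!) = 3 labelled perfect matchings.
For each such perfect matching H, let X_H = 1 if all 2 edges of H are present in G. Then P[X_H = 1] = p^{2} = (1/2)^{2} = 1/4.
Summing the indicators: E[X] = Σ_H E[X_H] = 3 · p^{2} = 3 · 1/4 = 3/4.
Numerically: E[X] ≈ 0.75.

E[X] = 3 · (1/2)^{2} = 3/4 ≈ 0.75.


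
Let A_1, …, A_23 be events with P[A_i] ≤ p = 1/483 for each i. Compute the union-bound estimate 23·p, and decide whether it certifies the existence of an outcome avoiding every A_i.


Union bound: P[∪_{i=1}^{23} A_i] ≤ Σ_i P[A_i] ≤ 23·p = 23·(1/483) = 1/21.
Numerically: 1/21 ≈ 0.048.
Is 1/21 < 1? YES.
Since P[∪ A_i] ≤ 1/21 < 1, the complement has P[∩ A_i^c] ≥ 1 − 1/21 = 20/21 > 0, so some outcome avoids every A_i.

23·p = 1/21 ≈ 0.048; existence CERTIFIED by the union bound.


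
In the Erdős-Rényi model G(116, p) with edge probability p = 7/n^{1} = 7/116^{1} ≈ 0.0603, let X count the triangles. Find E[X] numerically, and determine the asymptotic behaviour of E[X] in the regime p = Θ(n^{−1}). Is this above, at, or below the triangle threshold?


Number of potential triangles: C(116, 3) = 253460.
Each occurs with probability p³ ≈ (0.0603)³ ≈ 2.19746e-04.
By linearity: E[X] = C(116, 3)·p³ ≈ 253460 · 2.19746e-04 ≈ 55.697.
Here α = 1, so p = 7/n is exactly at the triangle threshold p ~ 1/n. Asymptotically E[X] → c³/6 = 7³/6 = 343/6 ≈ 57.167, a bounded constant. In this regime the triangle count is asymptotically Poisson(c³/6).

E[X] ≈ 55.697; in regime p = Θ(1/n^{1}) E[X] stays bounded (at the triangle threshold p ~ 1/n).


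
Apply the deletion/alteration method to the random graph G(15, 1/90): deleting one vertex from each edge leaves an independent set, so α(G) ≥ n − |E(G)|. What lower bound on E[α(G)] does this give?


E[|E(G)|] = C(15, 2)·p = 105 · (1/90) = 7/6.
E[α(G)] ≥ n − E[|E(G)|] = 15 − 7/6 = 83/6.
Numerically: ≈ 13.8333.
(This is only a lower bound; the true E[α(G)] may be larger.)

E[α(G)] ≥ 83/6 ≈ 13.8333.


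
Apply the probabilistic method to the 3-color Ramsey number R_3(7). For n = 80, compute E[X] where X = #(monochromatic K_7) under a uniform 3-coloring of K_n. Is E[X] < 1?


E[X] = C(80, 7) · 3^{1 − 21} = 3176716400 · 3^{−20} = 3176716400/3486784401.
As a reduced fraction: E[X] = 3176716400/3486784401 ≈ 0.911.
Is E[X] < 1? YES.
Since E[X] < 1, there exists a 3-coloring of K_{80} with no monochromatic K_7; hence R_3(7) > 80.

E[X] = 3176716400/3486784401 ≈ 0.911; E[X] < 1, so R_3(7) > 80.


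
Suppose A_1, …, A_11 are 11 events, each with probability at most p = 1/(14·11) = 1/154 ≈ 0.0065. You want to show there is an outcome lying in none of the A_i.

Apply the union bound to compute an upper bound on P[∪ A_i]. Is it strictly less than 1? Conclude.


Union bound: P[∪_{i=1}^{11} A_i] ≤ Σ_i P[A_i] ≤ 11·p = 11·(1/154) = 1/14.
Numerically: 1/14 ≈ 0.0714.
Is 1/14 < 1? YES.
Since P[∪ A_i] ≤ 1/14 < 1, the complement has P[∩ A_i^c] ≥ 1 − 1/14 = 13/14 > 0, so some outcome avoids every A_i.

11·p = 1/14 ≈ 0.0714; existence CERTIFIED by the union bound.


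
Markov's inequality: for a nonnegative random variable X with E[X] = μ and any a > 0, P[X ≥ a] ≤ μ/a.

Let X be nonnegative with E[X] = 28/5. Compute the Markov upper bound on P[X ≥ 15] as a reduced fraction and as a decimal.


μ = E[X] = 28/5, a = 15.
Markov: P[X ≥ 15] ≤ μ/a = (28/5)/15 = 28/75.
Numerically: ≈ 0.373.
(Since a = 15 > μ = 5.600, the bound 28/75 is < 1 and informative.)

P[X ≥ 15] ≤ 28/75 ≈ 0.373.


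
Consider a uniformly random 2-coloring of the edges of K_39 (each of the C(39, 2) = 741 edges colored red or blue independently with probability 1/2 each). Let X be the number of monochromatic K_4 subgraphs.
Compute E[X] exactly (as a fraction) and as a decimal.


Let X = Σ_S X_S over the C(39, 4) = 82251 subsets S of size 4, where X_S = 1 if the K_4 on S is monochromatic.
For a fixed S, the K_4 on S has C(4, 2) = 6 edges. P[all 6 edges red] = (1/2)^6, and likewise for blue, so P[monochromatic] = 2·(1/2)^6 = 2^{1 − 6} = 1/32.
Summing: E[X] = C(39, 4) · 2^{1 − 6} = 82251 · 1/32 = 82251/32.
Numerically: E[X] ≈ 2570.343750.

E[X] = C(39,4)·2^(1−C(4,2)) = 82251/32 ≈ 2570.343750.


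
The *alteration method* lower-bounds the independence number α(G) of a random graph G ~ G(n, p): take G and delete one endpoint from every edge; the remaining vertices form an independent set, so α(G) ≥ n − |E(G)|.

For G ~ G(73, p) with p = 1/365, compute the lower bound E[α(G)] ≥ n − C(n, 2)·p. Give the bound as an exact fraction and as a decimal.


E[|E(G)|] = C(73, 2)·p = 2628 · (1/365) = 36/5.
E[α(G)] ≥ n − E[|E(G)|] = 73 − 36/5 = 329/5.
Numerically: ≈ 65.800.
(This is only a lower bound; the true E[α(G)] may be larger.)

E[α(G)] ≥ 329/5 ≈ 65.800.


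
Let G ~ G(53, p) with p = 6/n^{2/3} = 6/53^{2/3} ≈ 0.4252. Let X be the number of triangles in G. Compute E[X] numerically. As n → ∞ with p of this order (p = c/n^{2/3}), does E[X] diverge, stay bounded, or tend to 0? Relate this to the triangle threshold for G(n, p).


Number of potential triangles: C(53, 3) = 23426.
Each occurs with probability p³ ≈ (0.4252)³ ≈ 7.689569e-02.
By linearity: E[X] = C(53, 3)·p³ ≈ 23426 · 7.689569e-02 ≈ 1801.3585.
Since α = 2/3 < 1, p = c/n^{2/3} ≫ 1/n is above the triangle threshold p ~ 1/n. Asymptotically E[X] ~ (c³/6)·n^{3(1−α)} = (6³/6)·n^{1} → ∞; triangles are abundant w.h.p.

E[X] ≈ 1801.3585; in regime p = Θ(1/n^{2/3}) E[X] diverges (above the triangle threshold p ~ 1/n).


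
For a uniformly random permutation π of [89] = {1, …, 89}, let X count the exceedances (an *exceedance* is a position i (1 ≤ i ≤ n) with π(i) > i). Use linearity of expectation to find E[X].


Write X = Σ_{i=1}^{89} X_i, where X_i = 1_{π(i) > i}.
For each fixed i, π(i) is uniform over {1, …, 89} (marginal of a uniform permutation), so P[π(i) > i] = (n − i)/n. Summing: Σ_{i=1}^{89} (n − i)/n = (0 + 1 + … + 88)/89 = 89(89 − 1)/(2·89) = (89 − 1)/2.
Hence E[X] = Σ_{i=1}^{89} (89 − i)/89 = 44 ≈ 44.0000.

E[X] = 44 = 44.0000.


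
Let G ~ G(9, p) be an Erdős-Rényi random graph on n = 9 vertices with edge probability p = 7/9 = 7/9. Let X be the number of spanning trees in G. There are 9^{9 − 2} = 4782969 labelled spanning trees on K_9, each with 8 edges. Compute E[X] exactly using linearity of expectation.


K_9 has 9^{9 − 2} = 4782969 labelled spanning trees.
For each such spanning tree H, let X_H = 1 if all 8 edges of H are present in G. Then P[X_H = 1] = p^{8} = (7/9)^{8} = 5764801/43046721.
By linearity of expectation: E[X] = Σ_H E[X_H] = 4782969 · p^{8} = 4782969 · 5764801/43046721 = 5764801/9.
Numerically: E[X] ≈ 6.405e+05.

E[X] = 4782969 · (7/9)^{8} = 5764801/9 ≈ 6.405e+05.


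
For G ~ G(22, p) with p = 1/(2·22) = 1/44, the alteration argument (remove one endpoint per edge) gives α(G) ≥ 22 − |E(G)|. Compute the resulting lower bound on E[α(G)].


E[|E(G)|] = C(22, 2)·p = 231 · (1/44) = 21/4.
E[α(G)] ≥ n − E[|E(G)|] = 22 − 21/4 = 67/4.
Numerically: ≈ 16.750.
(This is only a lower bound; the true E[α(G)] may be larger.)

E[α(G)] ≥ 67/4 ≈ 16.750.


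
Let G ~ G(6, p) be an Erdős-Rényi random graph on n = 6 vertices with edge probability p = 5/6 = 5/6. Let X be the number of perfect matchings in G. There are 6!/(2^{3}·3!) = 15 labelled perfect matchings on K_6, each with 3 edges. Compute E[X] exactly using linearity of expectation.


K_6 has 6!/(2^{3}·3!) = 15 labelled perfect matchings.
For each such perfect matching H, let X_H = 1 if all 3 edges of H are present in G. Then P[X_H = 1] = p^{3} = (5/6)^{3} = 125/216.
By linearity of expectation: E[X] = Σ_H E[X_H] = 15 · p^{3} = 15 · 125/216 = 625/72.
Numerically: E[X] ≈ 8.681.

E[X] = 15 · (5/6)^{3} = 625/72 ≈ 8.681.


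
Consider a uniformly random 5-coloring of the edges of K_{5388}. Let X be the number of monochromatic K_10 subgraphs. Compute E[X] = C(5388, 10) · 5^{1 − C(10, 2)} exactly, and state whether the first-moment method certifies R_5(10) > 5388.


E[X] = C(5388, 10) · 5^{1 − 45} = 5634865093375880654852250419586 · 5^{−44} = 5634865093375880654852250419586/5684341886080801486968994140625.
As a reduced fraction: E[X] = 5634865093375880654852250419586/5684341886080801486968994140625 ≈ 0.99130.
Is E[X] < 1? YES.
Since E[X] < 1, there exists a 5-coloring of K_{5388} with no monochromatic K_10; hence R_5(10) > 5388.

E[X] = 5634865093375880654852250419586/5684341886080801486968994140625 ≈ 0.99130; E[X] < 1, so R_5(10) > 5388.


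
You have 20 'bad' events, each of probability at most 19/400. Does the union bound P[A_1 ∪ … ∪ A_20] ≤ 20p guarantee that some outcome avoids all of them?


Union bound: P[∪_{i=1}^{20} A_i] ≤ Σ_i P[A_i] ≤ 20·p = 20·(19/400) = 19/20.
Numerically: 19/20 ≈ 0.9500.
Is 19/20 < 1? YES.
Since P[∪ A_i] ≤ 19/20 < 1, the complement has P[∩ A_i^c] ≥ 1 − 19/20 = 1/20 > 0, so some outcome avoids every A_i.

20·p = 19/20 ≈ 0.9500; existence CERTIFIED by the union bound.


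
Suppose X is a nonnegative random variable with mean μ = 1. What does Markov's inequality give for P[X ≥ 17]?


μ = E[X] = 1, a = 17.
Markov: P[X ≥ 17] ≤ μ/a = (1)/17 = 1/17.
Numerically: ≈ 0.05882.
(Since a = 17 > μ = 1.00000, the bound 1/17 is < 1 and informative.)

P[X ≥ 17] ≤ 1/17 ≈ 0.05882.


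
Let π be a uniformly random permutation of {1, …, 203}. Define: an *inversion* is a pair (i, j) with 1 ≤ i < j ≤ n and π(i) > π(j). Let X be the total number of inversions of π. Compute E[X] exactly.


Write X = Σ X_I over the C(203, 2) = 20503 pairs i < j, with X_I the indicator of one inversion.
There are 20503 indicators.
For each fixed pair i < j, the values π(i) and π(j) are two distinct elements of {1, …, 203} in uniformly random order; by symmetry P[π(i) > π(j)] = 1/2.
By linearity: E[X] = 20503 · (1/2) = C(203, 2) · (1/2) = 20503/2 = 20503/2 ≈ 10251.50000.

E[X] = 20503/2 = 10251.50000.


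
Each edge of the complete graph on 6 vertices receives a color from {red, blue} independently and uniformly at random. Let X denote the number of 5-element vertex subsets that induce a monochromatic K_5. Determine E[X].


Let X = Σ_S X_S over the C(6, 5) = 6 subsets S of size 5, where X_S = 1 if the K_5 on S is monochromatic.
For a fixed S, the K_5 on S has C(5, 2) = 10 edges. P[all 10 edges red] = (1/2)^10, and likewise for blue, so P[monochromatic] = 2·(1/2)^10 = 2^{1 − 10} = 1/512.
By linearity: E[X] = C(6, 5) · 2^{1 − 10} = 6 · 1/512 = 3/256.
Numerically: E[X] ≈ 0.011719.

E[X] = C(6,5)·2^(1−C(5,2)) = 3/256 ≈ 0.011719.


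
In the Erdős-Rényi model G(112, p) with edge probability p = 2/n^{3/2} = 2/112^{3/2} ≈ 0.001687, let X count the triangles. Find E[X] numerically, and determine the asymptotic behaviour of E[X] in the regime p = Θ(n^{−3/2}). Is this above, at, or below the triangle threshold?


Number of potential triangles: C(112, 3) = 227920.
Each occurs with probability p³ ≈ (0.001687)³ ≈ 4.804065e-09.
By linearity: E[X] = C(112, 3)·p³ ≈ 227920 · 4.804065e-09 ≈ 0.0011.
Since α = 3/2 > 1, p = c/n^{3/2} = o(1/n) is below the triangle threshold p ~ 1/n. Asymptotically E[X] ~ (c³/6)·n^{3(1−α)} = (2³/6)·n^{-1.5} → 0, so by Markov's inequality G has no triangles w.h.p.

E[X] ≈ 0.0011; in regime p = Θ(1/n^{3/2}) E[X] tends to 0 (below the triangle threshold p ~ 1/n).


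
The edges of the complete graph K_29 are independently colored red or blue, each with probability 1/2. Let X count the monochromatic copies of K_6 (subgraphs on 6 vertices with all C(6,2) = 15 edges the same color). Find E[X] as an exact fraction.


Let X = Σ_S X_S over the C(29, 6) = 475020 subsets S of size 6, where X_S = 1 if the K_6 on S is monochromatic.
For a fixed S, the K_6 on S has C(6, 2) = 15 edges. P[all 15 edges red] = (1/2)^15, and likewise for blue, so P[monochromatic] = 2·(1/2)^15 = 2^{1 − 15} = 1/16384.
By linearity: E[X] = C(29, 6) · 2^{1 − 15} = 475020 · 1/16384 = 118755/4096.
Numerically: E[X] ≈ 28.992920.

E[X] = C(29,6)·2^(1−C(6,2)) = 118755/4096 ≈ 28.992920.


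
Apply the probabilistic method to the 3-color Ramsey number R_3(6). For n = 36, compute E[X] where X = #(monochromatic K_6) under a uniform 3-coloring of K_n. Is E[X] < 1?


E[X] = C(36, 6) · 3^{1 − 15} = 1947792 · 3^{−14} = 1947792/4782969.
As a reduced fraction: E[X] = 649264/1594323 ≈ 0.4072349.
Is E[X] < 1? YES.
Since E[X] < 1, there exists a 3-coloring of K_{36} with no monochromatic K_6; hence R_3(6) > 36.

E[X] = 649264/1594323 ≈ 0.4072349; E[X] < 1, so R_3(6) > 36.


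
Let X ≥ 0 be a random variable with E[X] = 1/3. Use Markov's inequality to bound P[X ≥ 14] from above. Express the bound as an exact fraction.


μ = E[X] = 1/3, a = 14.
Markov: P[X ≥ 14] ≤ μ/a = (1/3)/14 = 1/42.
Numerically: ≈ 0.024.
(Since a = 14 > μ = 0.333, the bound 1/42 is < 1 and informative.)

P[X ≥ 14] ≤ 1/42 ≈ 0.024.


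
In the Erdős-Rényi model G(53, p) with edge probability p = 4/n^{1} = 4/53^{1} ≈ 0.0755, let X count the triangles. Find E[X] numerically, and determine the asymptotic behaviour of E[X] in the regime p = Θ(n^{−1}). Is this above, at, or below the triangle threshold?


Number of potential triangles: C(53, 3) = 23426.
Each occurs with probability p³ ≈ (0.0755)³ ≈ 4.29885e-04.
By linearity: E[X] = C(53, 3)·p³ ≈ 23426 · 4.29885e-04 ≈ 10.070.
Here α = 1, so p = 4/n is exactly at the triangle threshold p ~ 1/n. Asymptotically E[X] → c³/6 = 4³/6 = 32/3 ≈ 10.667, a bounded constant. In this regime the triangle count is asymptotically Poisson(c³/6).

E[X] ≈ 10.070; in regime p = Θ(1/n^{1}) E[X] stays bounded (at the triangle threshold p ~ 1/n).


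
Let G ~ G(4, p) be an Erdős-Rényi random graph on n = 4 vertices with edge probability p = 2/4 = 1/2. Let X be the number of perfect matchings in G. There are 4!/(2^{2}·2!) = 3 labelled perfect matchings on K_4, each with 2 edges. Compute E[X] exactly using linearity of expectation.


K_4 has 4!/(2^{2}·2!) = 3 labelled perfect matchings.
For each such perfect matching H, let X_H = 1 if all 2 edges of H are present in G. Then P[X_H = 1] = p^{2} = (1/2)^{2} = 1/4.
By linearity of expectation: E[X] = Σ_H E[X_H] = 3 · p^{2} = 3 · 1/4 = 3/4.
Numerically: E[X] ≈ 0.75.

E[X] = 3 · (1/2)^{2} = 3/4 ≈ 0.75.


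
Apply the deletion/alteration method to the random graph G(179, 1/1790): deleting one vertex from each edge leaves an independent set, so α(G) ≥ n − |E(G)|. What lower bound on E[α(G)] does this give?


E[|E(G)|] = C(179, 2)·p = 15931 · (1/1790) = 89/10.
E[α(G)] ≥ n − E[|E(G)|] = 179 − 89/10 = 1701/10.
Numerically: ≈ 170.1000.
(This is only a lower bound; the true E[α(G)] may be larger.)

E[α(G)] ≥ 1701/10 ≈ 170.1000.


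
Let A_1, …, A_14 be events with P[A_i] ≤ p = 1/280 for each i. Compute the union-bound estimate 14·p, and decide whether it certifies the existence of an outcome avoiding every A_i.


Union bound: P[∪_{i=1}^{14} A_i] ≤ Σ_i P[A_i] ≤ 14·p = 14·(1/280) = 1/20.
Numerically: 1/20 ≈ 0.0500.
Is 1/20 < 1? YES.
Since P[∪ A_i] ≤ 1/20 < 1, the complement has P[∩ A_i^c] ≥ 1 − 1/20 = 19/20 > 0, so some outcome avoids every A_i.

14·p = 1/20 ≈ 0.0500; existence CERTIFIED by the union bound.


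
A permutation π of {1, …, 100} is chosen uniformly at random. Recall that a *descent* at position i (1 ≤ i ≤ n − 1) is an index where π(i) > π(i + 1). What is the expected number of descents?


Write X = Σ X_I over i = 1, …, 99, with X_I the indicator of one descent.
There are 99 indicators.
For each fixed i, the pair (π(i), π(i+1)) is a uniformly random ordered pair of distinct values from {1, …, 100}; by symmetry P[π(i) > π(i+1)] = 1/2.
By linearity: E[X] = 99 · (1/2) = (100 − 1) · (1/2) = 99/2 ≈ 49.5000.

E[X] = 99/2 = 49.5000.


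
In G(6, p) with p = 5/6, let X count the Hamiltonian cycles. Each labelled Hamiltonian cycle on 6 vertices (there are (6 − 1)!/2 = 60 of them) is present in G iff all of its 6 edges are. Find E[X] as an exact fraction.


K_6 has (6 − 1)!/2 = 60 labelled Hamiltonian cycles.
For each such Hamiltonian cycle H, let X_H = 1 if all 6 edges of H are present in G. Then P[X_H = 1] = p^{6} = (5/6)^{6} = 15625/46656.
By linearity: E[X] = Σ_H E[X_H] = 60 · p^{6} = 60 · 15625/46656 = 78125/3888.
Numerically: E[X] ≈ 20.1.

E[X] = 60 · (5/6)^{6} = 78125/3888 ≈ 20.1.


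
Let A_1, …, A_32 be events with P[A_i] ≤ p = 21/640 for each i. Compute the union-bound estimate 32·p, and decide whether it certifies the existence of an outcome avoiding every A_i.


Union bound: P[∪_{i=1}^{32} A_i] ≤ Σ_i P[A_i] ≤ 32·p = 32·(21/640) = 21/20.
Numerically: 21/20 ≈ 1.0500.
Is 21/20 < 1? NO.
Since the bound 21/20 is ≥ 1, the union bound is uninformative here; it does NOT by itself certify existence.

32·p = 21/20 ≈ 1.0500; existence NOT certified by the union bound.


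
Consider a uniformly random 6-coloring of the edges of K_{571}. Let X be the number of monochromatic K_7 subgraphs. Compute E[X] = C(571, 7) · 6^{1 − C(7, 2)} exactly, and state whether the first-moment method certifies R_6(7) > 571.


E[X] = C(571, 7) · 6^{1 − 21} = 3784329711421830 · 6^{−20} = 3784329711421830/3656158440062976.
As a reduced fraction: E[X] = 70080179841145/67706637778944 ≈ 1.03506.
Is E[X] < 1? NO.
Since E[X] ≥ 1, the first-moment bound is inconclusive at n = 571; it does NOT by itself certify R_6(7) > 571.

E[X] = 70080179841145/67706637778944 ≈ 1.03506; E[X] ≥ 1; first-moment method inconclusive here.


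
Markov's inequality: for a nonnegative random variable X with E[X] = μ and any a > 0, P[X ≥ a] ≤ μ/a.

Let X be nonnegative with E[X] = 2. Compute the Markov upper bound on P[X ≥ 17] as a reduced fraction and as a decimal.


μ = E[X] = 2, a = 17.
Markov: P[X ≥ 17] ≤ μ/a = (2)/17 = 2/17.
Numerically: ≈ 0.1176.
(Since a = 17 > μ = 2.0000, the bound 2/17 is < 1 and informative.)

P[X ≥ 17] ≤ 2/17 ≈ 0.1176.


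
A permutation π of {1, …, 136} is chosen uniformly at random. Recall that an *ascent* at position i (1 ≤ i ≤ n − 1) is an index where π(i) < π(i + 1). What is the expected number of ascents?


Write X = Σ X_I over i = 1, …, 135, with X_I the indicator of one ascent.
There are 135 indicators.
For each fixed i, the pair (π(i), π(i+1)) is a uniformly random ordered pair of distinct values from {1, …, 136}; by symmetry P[π(i) < π(i+1)] = 1/2.
By linearity: E[X] = 135 · (1/2) = (136 − 1) · (1/2) = 135/2 ≈ 67.500000.

E[X] = 135/2 = 67.500000.


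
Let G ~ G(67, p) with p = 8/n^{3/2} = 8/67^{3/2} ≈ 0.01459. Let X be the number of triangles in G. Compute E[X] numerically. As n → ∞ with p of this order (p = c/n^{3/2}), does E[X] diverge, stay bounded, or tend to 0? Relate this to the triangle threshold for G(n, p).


Number of potential triangles: C(67, 3) = 47905.
Each occurs with probability p³ ≈ (0.01459)³ ≈ 3.104083e-06.
By linearity: E[X] = C(67, 3)·p³ ≈ 47905 · 3.104083e-06 ≈ 0.1487.
Since α = 3/2 > 1, p = c/n^{3/2} = o(1/n) is below the triangle threshold p ~ 1/n. Asymptotically E[X] ~ (c³/6)·n^{3(1−α)} = (8³/6)·n^{-1.5} → 0, so by Markov's inequality G has no triangles w.h.p.

E[X] ≈ 0.1487; in regime p = Θ(1/n^{3/2}) E[X] tends to 0 (below the triangle threshold p ~ 1/n).


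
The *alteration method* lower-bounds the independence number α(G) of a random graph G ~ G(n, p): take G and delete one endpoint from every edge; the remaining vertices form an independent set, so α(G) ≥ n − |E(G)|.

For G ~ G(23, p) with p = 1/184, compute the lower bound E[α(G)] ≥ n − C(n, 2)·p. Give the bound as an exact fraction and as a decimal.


E[|E(G)|] = C(23, 2)·p = 253 · (1/184) = 11/8.
E[α(G)] ≥ n − E[|E(G)|] = 23 − 11/8 = 173/8.
Numerically: ≈ 21.6250.
(This is only a lower bound; the true E[α(G)] may be larger.)

E[α(G)] ≥ 173/8 ≈ 21.6250.


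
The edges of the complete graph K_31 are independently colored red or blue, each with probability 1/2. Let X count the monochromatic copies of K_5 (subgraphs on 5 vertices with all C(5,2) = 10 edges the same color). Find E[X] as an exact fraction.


Let X = Σ_S X_S over the C(31, 5) = 169911 subsets S of size 5, where X_S = 1 if the K_5 on S is monochromatic.
For a fixed S, the K_5 on S has C(5, 2) = 10 edges. P[all 10 edges red] = (1/2)^10, and likewise for blue, so P[monochromatic] = 2·(1/2)^10 = 2^{1 − 10} = 1/512.
Summing: E[X] = C(31, 5) · 2^{1 − 10} = 169911 · 1/512 = 169911/512.
Numerically: E[X] ≈ 331.85742.

E[X] = C(31,5)·2^(1−C(5,2)) = 169911/512 ≈ 331.85742.


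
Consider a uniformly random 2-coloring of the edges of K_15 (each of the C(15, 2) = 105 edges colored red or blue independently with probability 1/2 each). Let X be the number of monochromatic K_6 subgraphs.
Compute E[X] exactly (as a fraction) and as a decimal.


Let X = Σ_S X_S over the C(15, 6) = 5005 subsets S of size 6, where X_S = 1 if the K_6 on S is monochromatic.
For a fixed S, the K_6 on S has C(6, 2) = 15 edges. P[all 15 edges red] = (1/2)^15, and likewise for blue, so P[monochromatic] = 2·(1/2)^15 = 2^{1 − 15} = 1/16384.
By linearity: E[X] = C(15, 6) · 2^{1 − 15} = 5005 · 1/16384 = 5005/16384.
Numerically: E[X] ≈ 0.30548.

E[X] = C(15,6)·2^(1−C(6,2)) = 5005/16384 ≈ 0.30548.


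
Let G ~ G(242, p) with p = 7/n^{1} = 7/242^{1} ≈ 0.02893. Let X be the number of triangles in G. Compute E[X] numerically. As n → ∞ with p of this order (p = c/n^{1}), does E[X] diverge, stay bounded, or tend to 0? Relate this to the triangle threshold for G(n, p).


Number of potential triangles: C(242, 3) = 2332880.
Each occurs with probability p³ ≈ (0.02893)³ ≈ 2.420182e-05.
By linearity: E[X] = C(242, 3)·p³ ≈ 2332880 · 2.420182e-05 ≈ 56.4599.
Here α = 1, so p = 7/n is exactly at the triangle threshold p ~ 1/n. Asymptotically E[X] → c³/6 = 7³/6 = 343/6 ≈ 57.1667, a bounded constant. In this regime the triangle count is asymptotically Poisson(c³/6).

E[X] ≈ 56.4599; in regime p = Θ(1/n^{1}) E[X] stays bounded (at the triangle threshold p ~ 1/n).


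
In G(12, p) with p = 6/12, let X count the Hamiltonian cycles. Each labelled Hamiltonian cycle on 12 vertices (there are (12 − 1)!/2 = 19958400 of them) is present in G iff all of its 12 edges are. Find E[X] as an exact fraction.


K_12 has (12 − 1)!/2 = 19958400 labelled Hamiltonian cycles.
For each such Hamiltonian cycle H, let X_H = 1 if all 12 edges of H are present in G. Then P[X_H = 1] = p^{12} = (1/2)^{12} = 1/4096.
By linearity of expectation: E[X] = Σ_H E[X_H] = 19958400 · p^{12} = 19958400 · 1/4096 = 155925/32.
Numerically: E[X] ≈ 4.87e+03.

E[X] = 19958400 · (1/2)^{12} = 155925/32 ≈ 4.87e+03.


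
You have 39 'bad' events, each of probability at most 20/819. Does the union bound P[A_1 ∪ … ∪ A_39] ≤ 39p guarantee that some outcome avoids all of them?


Union bound: P[∪_{i=1}^{39} A_i] ≤ Σ_i P[A_i] ≤ 39·p = 39·(20/819) = 20/21.
Numerically: 20/21 ≈ 0.95238.
Is 20/21 < 1? YES.
Since P[∪ A_i] ≤ 20/21 < 1, the complement has P[∩ A_i^c] ≥ 1 − 20/21 = 1/21 > 0, so some outcome avoids every A_i.

39·p = 20/21 ≈ 0.95238; existence CERTIFIED by the union bound.


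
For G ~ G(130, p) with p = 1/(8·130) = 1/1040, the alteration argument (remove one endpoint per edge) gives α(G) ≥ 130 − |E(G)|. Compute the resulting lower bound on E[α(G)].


E[|E(G)|] = C(130, 2)·p = 8385 · (1/1040) = 129/16.
E[α(G)] ≥ n − E[|E(G)|] = 130 − 129/16 = 1951/16.
Numerically: ≈ 121.938.
(This is only a lower bound; the true E[α(G)] may be larger.)

E[α(G)] ≥ 1951/16 ≈ 121.938.


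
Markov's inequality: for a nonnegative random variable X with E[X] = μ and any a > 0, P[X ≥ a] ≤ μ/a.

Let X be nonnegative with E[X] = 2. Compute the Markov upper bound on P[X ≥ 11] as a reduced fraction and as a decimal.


μ = E[X] = 2, a = 11.
Markov: P[X ≥ 11] ≤ μ/a = (2)/11 = 2/11.
Numerically: ≈ 0.181818.
(Since a = 11 > μ = 2.000000, the bound 2/11 is < 1 and informative.)

P[X ≥ 11] ≤ 2/11 ≈ 0.181818.


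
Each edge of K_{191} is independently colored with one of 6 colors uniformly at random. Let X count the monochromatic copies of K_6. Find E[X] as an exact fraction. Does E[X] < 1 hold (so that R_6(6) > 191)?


E[X] = C(191, 6) · 6^{1 − 15} = 62291483793 · 6^{−14} = 62291483793/78364164096.
As a reduced fraction: E[X] = 6921275977/8707129344 ≈ 0.7949.
Is E[X] < 1? YES.
Since E[X] < 1, there exists a 6-coloring of K_{191} with no monochromatic K_6; hence R_6(6) > 191.

E[X] = 6921275977/8707129344 ≈ 0.7949; E[X] < 1, so R_6(6) > 191.


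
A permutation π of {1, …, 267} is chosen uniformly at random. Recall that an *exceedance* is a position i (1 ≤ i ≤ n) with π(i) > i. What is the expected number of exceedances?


Write X = Σ_{i=1}^{267} X_i, where X_i = 1_{π(i) > i}.
For each fixed i, π(i) is uniform over {1, …, 267} (marginal of a uniform permutation), so P[π(i) > i] = (n − i)/n. Summing: Σ_{i=1}^{267} (n − i)/n = (0 + 1 + … + 266)/267 = 267(267 − 1)/(2·267) = (267 − 1)/2.
Hence E[X] = Σ_{i=1}^{267} (267 − i)/267 = 133 ≈ 133.000.

E[X] = 133 = 133.000.


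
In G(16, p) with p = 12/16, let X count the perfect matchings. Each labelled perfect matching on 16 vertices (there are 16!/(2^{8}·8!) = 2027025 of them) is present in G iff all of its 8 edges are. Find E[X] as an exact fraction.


K_16 has 16!/(2^{8}·8!) = 2027025 labelled perfect matchings.
For each such perfect matching H, let X_H = 1 if all 8 edges of H are present in G. Then P[X_H = 1] = p^{8} = (3/4)^{8} = 6561/65536.
By linearity: E[X] = Σ_H E[X_H] = 2027025 · p^{8} = 2027025 · 6561/65536 = 13299311025/65536.
Numerically: E[X] ≈ 202931.

E[X] = 2027025 · (3/4)^{8} = 13299311025/65536 ≈ 202931.


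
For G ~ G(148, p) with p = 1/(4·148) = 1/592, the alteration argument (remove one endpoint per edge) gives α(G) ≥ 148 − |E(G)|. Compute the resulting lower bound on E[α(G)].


E[|E(G)|] = C(148, 2)·p = 10878 · (1/592) = 147/8.
E[α(G)] ≥ n − E[|E(G)|] = 148 − 147/8 = 1037/8.
Numerically: ≈ 129.625.
(This is only a lower bound; the true E[α(G)] may be larger.)

E[α(G)] ≥ 1037/8 ≈ 129.625.


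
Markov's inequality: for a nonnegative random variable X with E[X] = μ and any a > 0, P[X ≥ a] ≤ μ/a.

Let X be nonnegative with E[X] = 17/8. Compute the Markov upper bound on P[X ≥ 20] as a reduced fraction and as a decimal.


μ = E[X] = 17/8, a = 20.
Markov: P[X ≥ 20] ≤ μ/a = (17/8)/20 = 17/160.
Numerically: ≈ 0.106.
(Since a = 20 > μ = 2.125, the bound 17/160 is < 1 and informative.)

P[X ≥ 20] ≤ 17/160 ≈ 0.106.


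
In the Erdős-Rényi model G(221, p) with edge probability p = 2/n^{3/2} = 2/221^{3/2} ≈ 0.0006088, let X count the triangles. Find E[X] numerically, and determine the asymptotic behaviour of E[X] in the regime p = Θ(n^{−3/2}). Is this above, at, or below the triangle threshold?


Number of potential triangles: C(221, 3) = 1774630.
Each occurs with probability p³ ≈ (0.0006088)³ ≈ 2.255926e-10.
By linearity: E[X] = C(221, 3)·p³ ≈ 1774630 · 2.255926e-10 ≈ 0.0004.
Since α = 3/2 > 1, p = c/n^{3/2} = o(1/n) is below the triangle threshold p ~ 1/n. Asymptotically E[X] ~ (c³/6)·n^{3(1−α)} = (2³/6)·n^{-1.5} → 0, so by Markov's inequality G has no triangles w.h.p.

E[X] ≈ 0.0004; in regime p = Θ(1/n^{3/2}) E[X] tends to 0 (below the triangle threshold p ~ 1/n).


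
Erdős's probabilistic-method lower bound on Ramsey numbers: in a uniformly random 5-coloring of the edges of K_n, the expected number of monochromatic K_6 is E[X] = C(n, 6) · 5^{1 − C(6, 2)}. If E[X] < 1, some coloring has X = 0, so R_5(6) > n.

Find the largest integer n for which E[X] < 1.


We need C(n, 6) · 5^{1 − 15} < 1, i.e. C(n, 6) < 5^{15 − 1} = 6103515625.
Check values of n near the boundary:
  n = 126: C(126, 6) = 4925156775; 4925156775 < 6103515625? YES
  n = 127: C(127, 6) = 5169379425; 5169379425 < 6103515625? YES
  n = 128: C(128, 6) = 5423611200; 5423611200 < 6103515625? YES
  n = 129: C(129, 6) = 5688177600; 5688177600 < 6103515625? YES
  n = 130: C(130, 6) = 5963412000; 5963412000 < 6103515625? YES
  n = 131: C(131, 6) = 6249655776; 6249655776 < 6103515625? NO
  n = 132: C(132, 6) = 6547258432; 6547258432 < 6103515625? NO
  n = 133: C(133, 6) = 6856577728; 6856577728 < 6103515625? NO
The largest n with C(n, 6) < 6103515625 is n = 130 (where E[X] = 47707296/48828125 ≈ 0.97705). Hence R_5(6) > 130, i.e. R_5(6) ≥ 131.

Largest n = 130; hence R_5(6) > 130.


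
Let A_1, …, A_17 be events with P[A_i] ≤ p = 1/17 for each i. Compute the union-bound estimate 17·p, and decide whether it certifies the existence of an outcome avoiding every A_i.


Union bound: P[∪_{i=1}^{17} A_i] ≤ Σ_i P[A_i] ≤ 17·p = 17·(1/17) = 1.
Numerically: 1 ≈ 1.00000.
Is 1 < 1? NO.
Since the bound 1 is ≥ 1, the union bound is uninformative here; it does NOT by itself certify existence.

17·p = 1 ≈ 1.00000; existence NOT certified by the union bound.


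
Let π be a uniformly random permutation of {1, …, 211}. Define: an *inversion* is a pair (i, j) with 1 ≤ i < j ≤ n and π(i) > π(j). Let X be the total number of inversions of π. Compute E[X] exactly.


Write X = Σ X_I over the C(211, 2) = 22155 pairs i < j, with X_I the indicator of one inversion.
There are 22155 indicators.
For each fixed pair i < j, the values π(i) and π(j) are two distinct elements of {1, …, 211} in uniformly random order; by symmetry P[π(i) > π(j)] = 1/2.
By linearity: E[X] = 22155 · (1/2) = C(211, 2) · (1/2) = 22155/2 = 22155/2 ≈ 11077.500000.

E[X] = 22155/2 = 11077.500000.


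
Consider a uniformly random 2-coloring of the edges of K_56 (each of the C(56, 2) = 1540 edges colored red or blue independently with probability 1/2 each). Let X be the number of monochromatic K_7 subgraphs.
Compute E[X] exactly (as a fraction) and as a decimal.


Let X = Σ_S X_S over the C(56, 7) = 231917400 subsets S of size 7, where X_S = 1 if the K_7 on S is monochromatic.
For a fixed S, the K_7 on S has C(7, 2) = 21 edges. P[all 21 edges red] = (1/2)^21, and likewise for blue, so P[monochromatic] = 2·(1/2)^21 = 2^{1 − 21} = 1/1048576.
Summing: E[X] = C(56, 7) · 2^{1 − 21} = 231917400 · 1/1048576 = 28989675/131072.
Numerically: E[X] ≈ 221.1737.

E[X] = C(56,7)·2^(1−C(7,2)) = 28989675/131072 ≈ 221.1737.


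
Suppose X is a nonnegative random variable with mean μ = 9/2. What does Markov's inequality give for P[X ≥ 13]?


μ = E[X] = 9/2, a = 13.
Markov: P[X ≥ 13] ≤ μ/a = (9/2)/13 = 9/26.
Numerically: ≈ 0.346.
(Since a = 13 > μ = 4.500, the bound 9/26 is < 1 and informative.)

P[X ≥ 13] ≤ 9/26 ≈ 0.346.


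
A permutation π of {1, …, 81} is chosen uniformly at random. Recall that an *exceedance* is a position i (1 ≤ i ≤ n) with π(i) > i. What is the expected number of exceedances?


Write X = Σ_{i=1}^{81} X_i, where X_i = 1_{π(i) > i}.
For each fixed i, π(i) is uniform over {1, …, 81} (marginal of a uniform permutation), so P[π(i) > i] = (n − i)/n. Summing: Σ_{i=1}^{81} (n − i)/n = (0 + 1 + … + 80)/81 = 81(81 − 1)/(2·81) = (81 − 1)/2.
Hence E[X] = Σ_{i=1}^{81} (81 − i)/81 = 40 ≈ 40.0000.

E[X] = 40 = 40.0000.


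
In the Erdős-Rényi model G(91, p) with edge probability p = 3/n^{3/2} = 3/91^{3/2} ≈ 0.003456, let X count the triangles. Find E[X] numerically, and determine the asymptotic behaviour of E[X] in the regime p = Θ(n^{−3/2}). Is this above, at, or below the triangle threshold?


Number of potential triangles: C(91, 3) = 121485.
Each occurs with probability p³ ≈ (0.003456)³ ≈ 4.127409e-08.
By linearity: E[X] = C(91, 3)·p³ ≈ 121485 · 4.127409e-08 ≈ 0.0050.
Since α = 3/2 > 1, p = c/n^{3/2} = o(1/n) is below the triangle threshold p ~ 1/n. Asymptotically E[X] ~ (c³/6)·n^{3(1−α)} = (3³/6)·n^{-1.5} → 0, so by Markov's inequality G has no triangles w.h.p.

E[X] ≈ 0.0050; in regime p = Θ(1/n^{3/2}) E[X] tends to 0 (below the triangle threshold p ~ 1/n).
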